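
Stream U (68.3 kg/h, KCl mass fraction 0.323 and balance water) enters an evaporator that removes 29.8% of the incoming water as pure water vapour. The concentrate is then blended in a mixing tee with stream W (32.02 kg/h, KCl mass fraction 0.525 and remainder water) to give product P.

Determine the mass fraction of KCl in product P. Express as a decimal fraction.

0.449

Vapour removed = 0.298×0.677×68.3 = 13.779 kg/h; concentrate = 54.521 kg/h.
KCl reaching the mixer = 22.061 (from concentrate) + 32.02×0.525 = 38.871 kg/h.
Product flow = 54.521 + 32.02 = 86.541 kg/h; KCl fraction = 0.449.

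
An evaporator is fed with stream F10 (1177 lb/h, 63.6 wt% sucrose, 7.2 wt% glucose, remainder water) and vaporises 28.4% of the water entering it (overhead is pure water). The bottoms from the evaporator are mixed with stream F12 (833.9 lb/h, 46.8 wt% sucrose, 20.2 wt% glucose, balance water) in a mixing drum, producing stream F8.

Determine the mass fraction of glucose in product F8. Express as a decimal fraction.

Vapour removed = 0.284×0.292×1177 = 97.606 lb/h; concentrate = 1079.4 lb/h.
glucose reaching the mixer = 84.744 (from concentrate) + 833.9×0.202 = 253.19 lb/h.
Product flow = 1079.4 + 833.9 = 1913.3 lb/h; glucose fraction = 0.1323.

0.1323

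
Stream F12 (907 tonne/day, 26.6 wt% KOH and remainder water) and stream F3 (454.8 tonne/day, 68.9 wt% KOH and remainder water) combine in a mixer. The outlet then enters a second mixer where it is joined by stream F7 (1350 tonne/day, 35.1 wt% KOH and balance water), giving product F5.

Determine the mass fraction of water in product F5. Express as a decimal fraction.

Overall, product flow = 2711.8 tonne/day.
water in = 907×0.734 + 454.8×0.311 + 1350×0.649 = 1683.3 tonne/day.
water fraction in F5 = 0.621.

0.621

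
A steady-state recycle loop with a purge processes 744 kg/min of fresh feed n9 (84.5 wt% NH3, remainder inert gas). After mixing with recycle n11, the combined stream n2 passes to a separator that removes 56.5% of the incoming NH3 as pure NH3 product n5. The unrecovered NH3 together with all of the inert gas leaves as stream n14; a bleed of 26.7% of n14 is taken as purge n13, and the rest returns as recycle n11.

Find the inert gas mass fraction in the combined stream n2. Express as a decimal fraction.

inert gas enters only via n9 and leaves only via the purge: 744×0.155 = 0.267×(inert gas in n14), and the separator passes all inert gas, so inert gas in n2 = inert gas in n14 = 431.91 kg/min.
NH3 in n2: m_A = 744×0.845 + (1−0.267)·(1−0.565)·m_A, so m_A = 628.68/0.6811 = 922.98 kg/min.
n2 = 922.98 + 431.91 = 1354.9 kg/min.
inert gas fraction in n2 = 431.91/1354.9 = 0.3188.

0.3188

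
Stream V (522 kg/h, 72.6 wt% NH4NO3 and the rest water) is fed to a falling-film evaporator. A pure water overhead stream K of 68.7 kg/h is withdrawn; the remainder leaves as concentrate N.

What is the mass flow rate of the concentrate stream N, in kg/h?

453.3 kg/h

Concentrate = 522 − 68.7 = 453.3 kg/h.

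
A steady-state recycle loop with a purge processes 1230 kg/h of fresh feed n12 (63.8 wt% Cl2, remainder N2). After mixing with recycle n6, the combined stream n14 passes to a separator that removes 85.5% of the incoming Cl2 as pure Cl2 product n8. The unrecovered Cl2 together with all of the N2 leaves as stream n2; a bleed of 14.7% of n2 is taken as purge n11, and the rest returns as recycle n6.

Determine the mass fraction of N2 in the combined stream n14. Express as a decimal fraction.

N2 enters only via n12 and leaves only via the purge: 1230×0.362 = 0.147×(N2 in n2), and the separator passes all N2, so N2 in n14 = N2 in n2 = 3029 kg/h.
Cl2 in n14: m_A = 1230×0.638 + (1−0.147)·(1−0.855)·m_A, so m_A = 784.74/0.8763 = 895.5 kg/h.
n14 = 895.5 + 3029 = 3924.5 kg/h.
N2 fraction in n14 = 3029/3924.5 = 0.772.

0.772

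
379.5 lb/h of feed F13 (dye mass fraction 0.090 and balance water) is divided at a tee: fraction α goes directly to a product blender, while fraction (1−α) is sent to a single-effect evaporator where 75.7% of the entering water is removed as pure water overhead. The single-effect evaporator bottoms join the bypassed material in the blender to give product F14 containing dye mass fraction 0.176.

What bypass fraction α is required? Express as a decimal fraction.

All 379.5×0.090 = 34.155 lb/h of dye reaches F14, so F14 = 34.155/0.176 = 194.06 lb/h and vapour = 185.44 lb/h.
The evaporator receives (1−α)·379.5 of feed at 0.910 water and removes 0.757 of that water:
0.757×0.910×(1−α)×379.5 = 185.44
(1−α) = 185.44/261.43 = 0.7093;  α = 0.2907.

0.291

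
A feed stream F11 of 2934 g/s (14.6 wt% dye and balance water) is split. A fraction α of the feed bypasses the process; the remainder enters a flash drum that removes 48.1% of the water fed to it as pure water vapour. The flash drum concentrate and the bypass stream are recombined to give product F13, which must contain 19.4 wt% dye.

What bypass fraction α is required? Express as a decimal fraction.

0.398

All 2934×0.146 = 428.36 g/s of dye reaches F13, so F13 = 428.36/0.194 = 2208.1 g/s and vapour = 725.94 g/s.
The evaporator receives (1−α)·2934 of feed at 0.854 water and removes 0.481 of that water:
0.481×0.854×(1−α)×2934 = 725.94
(1−α) = 725.94/1205.2 = 0.6023;  α = 0.3977.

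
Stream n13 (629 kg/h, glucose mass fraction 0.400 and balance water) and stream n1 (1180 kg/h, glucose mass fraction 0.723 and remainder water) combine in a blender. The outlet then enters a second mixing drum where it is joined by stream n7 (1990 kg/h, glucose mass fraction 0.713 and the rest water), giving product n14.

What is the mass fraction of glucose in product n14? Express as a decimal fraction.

Overall, product flow = 3799 kg/h.
glucose in = 629×0.400 + 1180×0.723 + 1990×0.713 = 2523.6 kg/h.
glucose fraction in n14 = 0.664.

0.664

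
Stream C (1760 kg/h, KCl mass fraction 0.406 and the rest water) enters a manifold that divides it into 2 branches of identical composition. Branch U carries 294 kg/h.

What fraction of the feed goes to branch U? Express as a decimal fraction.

0.167

Fraction to U = 294/1760 = 0.1670.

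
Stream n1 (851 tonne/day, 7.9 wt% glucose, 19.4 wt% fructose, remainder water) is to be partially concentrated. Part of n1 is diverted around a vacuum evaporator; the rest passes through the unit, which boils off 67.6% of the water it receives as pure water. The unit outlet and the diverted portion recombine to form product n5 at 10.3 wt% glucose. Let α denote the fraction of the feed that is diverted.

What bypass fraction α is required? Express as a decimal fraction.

All 851×0.079 = 67.229 tonne/day of glucose reaches n5, so n5 = 67.229/0.103 = 652.71 tonne/day and vapour = 198.29 tonne/day.
The evaporator receives (1−α)·851 of feed at 0.727 water and removes 0.676 of that water:
0.676×0.727×(1−α)×851 = 198.29
(1−α) = 198.29/418.23 = 0.4741;  α = 0.5259.

0.526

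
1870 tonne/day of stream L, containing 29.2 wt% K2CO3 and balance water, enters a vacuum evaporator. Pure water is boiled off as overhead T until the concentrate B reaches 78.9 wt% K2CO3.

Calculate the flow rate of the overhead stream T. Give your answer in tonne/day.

1178 tonne/day

K2CO3 is conserved: 1870×0.292 = 546.04 tonne/day all reports to the concentrate.
Concentrate = 546.04/(target fraction) = 692.07 tonne/day.
Overhead = 1870 − 692.07 = 1177.9 tonne/day.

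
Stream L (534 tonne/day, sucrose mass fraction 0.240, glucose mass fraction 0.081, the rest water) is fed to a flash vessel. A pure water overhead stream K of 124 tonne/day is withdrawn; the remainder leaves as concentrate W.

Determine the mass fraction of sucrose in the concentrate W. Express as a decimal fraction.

sucrose is not removed: 534×0.240 = 128.16 tonne/day of sucrose enters W.
Concentrate = 534 − 124 = 410 tonne/day.
Mass fraction = 128.16/410 = 0.313.

0.313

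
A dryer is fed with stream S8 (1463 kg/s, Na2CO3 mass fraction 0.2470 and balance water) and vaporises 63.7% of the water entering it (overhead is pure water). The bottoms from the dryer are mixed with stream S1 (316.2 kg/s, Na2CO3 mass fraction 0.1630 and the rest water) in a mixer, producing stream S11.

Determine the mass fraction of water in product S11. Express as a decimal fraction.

0.6168

Vapour removed = 0.637×0.753×1463 = 701.74 kg/s; concentrate = 761.26 kg/s.
water reaching the mixer = 399.89 (from concentrate) + 316.2×0.837 = 664.55 kg/s.
Product flow = 761.26 + 316.2 = 1077.5 kg/s; water fraction = 0.6168.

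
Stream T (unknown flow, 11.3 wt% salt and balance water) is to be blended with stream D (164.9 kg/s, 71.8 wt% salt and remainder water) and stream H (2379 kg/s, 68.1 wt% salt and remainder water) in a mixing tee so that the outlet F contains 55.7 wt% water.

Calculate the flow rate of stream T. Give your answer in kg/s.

Let T be the unknown flow. Total out = 2543.9 + T.
water balance: 805.4 + 0.887·T = 0.557·(2543.9 + T)
(0.887 − 0.557)·T = 0.557×2543.9 − 805.4 = 611.55
T = 611.55 / 0.330 = 1853.2 kg/s

1853 kg/s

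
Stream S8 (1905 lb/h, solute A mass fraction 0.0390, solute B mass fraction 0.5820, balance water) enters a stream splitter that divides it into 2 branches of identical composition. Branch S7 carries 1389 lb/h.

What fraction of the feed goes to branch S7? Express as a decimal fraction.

Fraction to S7 = 1389/1905 = 0.7291.

0.729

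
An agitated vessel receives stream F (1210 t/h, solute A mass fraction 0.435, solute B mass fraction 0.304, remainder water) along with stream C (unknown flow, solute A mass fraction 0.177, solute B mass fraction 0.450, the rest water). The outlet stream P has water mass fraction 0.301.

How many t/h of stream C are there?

672.2 t/h

Let C be the unknown flow. Total out = 1210 + C.
water balance: 315.81 + 0.373·C = 0.301·(1210 + C)
(0.373 − 0.301)·C = 0.301×1210 − 315.81 = 48.4
C = 48.4 / 0.072 = 672.22 t/h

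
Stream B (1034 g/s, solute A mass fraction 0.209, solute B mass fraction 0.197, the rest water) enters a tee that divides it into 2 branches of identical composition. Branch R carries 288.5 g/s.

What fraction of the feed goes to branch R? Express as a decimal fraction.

Fraction to R = 288.5/1034 = 0.2790.

0.279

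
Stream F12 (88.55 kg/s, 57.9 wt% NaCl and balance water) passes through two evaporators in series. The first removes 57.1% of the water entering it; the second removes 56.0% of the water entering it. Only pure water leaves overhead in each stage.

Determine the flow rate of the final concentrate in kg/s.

water in feed = 88.55×0.421 = 37.28 kg/s.
After stage 1: water left = (1−0.571)×37.28 = 15.993; stream total = 67.263 kg/s.
After stage 2: water left = (1−0.560)×15.993 = 7.0369; final concentrate = 58.307 kg/s.

58.31 kg/s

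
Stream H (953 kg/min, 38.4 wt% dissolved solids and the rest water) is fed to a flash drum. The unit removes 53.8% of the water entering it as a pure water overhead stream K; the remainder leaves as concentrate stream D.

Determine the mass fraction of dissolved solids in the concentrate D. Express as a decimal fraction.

0.574

dissolved solids is not removed: 953×0.384 = 365.95 kg/min of dissolved solids enters D.
water entering = 953×0.616 = 587.05 kg/min; overhead removed = 0.538×587.05 = 315.83 kg/min.
Concentrate = 953 − 315.83 = 637.17 kg/min.
Mass fraction = 365.95/637.17 = 0.574.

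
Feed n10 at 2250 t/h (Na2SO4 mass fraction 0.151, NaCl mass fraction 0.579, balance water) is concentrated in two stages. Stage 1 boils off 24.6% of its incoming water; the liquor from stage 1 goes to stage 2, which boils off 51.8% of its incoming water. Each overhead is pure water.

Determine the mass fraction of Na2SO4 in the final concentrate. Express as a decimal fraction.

water in feed = 2250×0.270 = 607.5 t/h.
After stage 1: water left = (1−0.246)×607.5 = 458.06; stream total = 2100.6 t/h.
After stage 2: water left = (1−0.518)×458.06 = 220.78; final concentrate = 1863.3 t/h.
Na2SO4 fraction = 339.75/1863.3 = 0.182.

0.182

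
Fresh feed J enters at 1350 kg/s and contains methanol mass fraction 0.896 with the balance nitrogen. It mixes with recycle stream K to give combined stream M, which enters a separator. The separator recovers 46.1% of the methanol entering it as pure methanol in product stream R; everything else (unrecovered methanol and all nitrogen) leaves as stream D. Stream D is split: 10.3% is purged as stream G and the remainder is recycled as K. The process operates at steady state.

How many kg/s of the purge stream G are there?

270.4 kg/s

nitrogen enters only via J and leaves only via the purge: 1350×0.104 = 0.103×(nitrogen in D), and the separator passes all nitrogen, so nitrogen in M = nitrogen in D = 1363.1 kg/s.
methanol in M: m_A = 1350×0.896 + (1−0.103)·(1−0.461)·m_A, so m_A = 1209.6/0.5165 = 2341.8 kg/s.
D = (1−0.461)×2341.8 + 1363.1 = 2625.4 kg/s.
Purge G = 0.103×2625.4 = 270.41 kg/s.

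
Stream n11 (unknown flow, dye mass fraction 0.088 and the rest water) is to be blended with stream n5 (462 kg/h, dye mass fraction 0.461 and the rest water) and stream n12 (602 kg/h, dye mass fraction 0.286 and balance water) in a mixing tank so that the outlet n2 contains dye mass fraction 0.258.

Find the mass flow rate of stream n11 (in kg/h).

Let n11 be the unknown flow. Total out = 1064 + n11.
dye balance: 385.15 + 0.088·n11 = 0.258·(1064 + n11)
(0.088 − 0.258)·n11 = 0.258×1064 − 385.15 = -110.64
n11 = -110.64 / -0.170 = 650.84 kg/h

650.8 kg/h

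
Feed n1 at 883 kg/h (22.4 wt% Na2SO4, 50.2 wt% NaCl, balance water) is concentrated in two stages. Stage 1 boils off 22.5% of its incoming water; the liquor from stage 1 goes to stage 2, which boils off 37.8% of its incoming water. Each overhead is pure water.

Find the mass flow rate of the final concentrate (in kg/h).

water in feed = 883×0.274 = 241.94 kg/h.
After stage 1: water left = (1−0.225)×241.94 = 187.51; stream total = 828.56 kg/h.
After stage 2: water left = (1−0.378)×187.51 = 116.63; final concentrate = 757.69 kg/h.

757.7 kg/h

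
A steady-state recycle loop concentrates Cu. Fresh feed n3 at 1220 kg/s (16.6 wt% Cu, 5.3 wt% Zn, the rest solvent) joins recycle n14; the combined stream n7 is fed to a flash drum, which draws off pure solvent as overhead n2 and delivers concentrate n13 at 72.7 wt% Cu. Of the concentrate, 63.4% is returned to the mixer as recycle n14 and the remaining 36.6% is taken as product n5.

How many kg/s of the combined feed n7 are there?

1703 kg/s

Overall Cu balance (none leaves overhead): Cu in fresh feed = Cu in product, i.e. 1220×0.166 = (1−0.634)·n13·0.727.
n13 = 202.52/(0.727×0.366) = 761.12 kg/s.
Recycle n14 = 0.634×761.12 = 482.55 kg/s.
Combined feed n7 = 1220 + 482.55 = 1702.5 kg/s.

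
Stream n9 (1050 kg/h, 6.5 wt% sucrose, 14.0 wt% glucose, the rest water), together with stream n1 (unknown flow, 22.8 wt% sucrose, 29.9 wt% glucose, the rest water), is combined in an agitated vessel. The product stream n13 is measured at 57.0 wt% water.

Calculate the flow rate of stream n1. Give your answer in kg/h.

Let n1 be the unknown flow. Total out = 1050 + n1.
water balance: 834.75 + 0.473·n1 = 0.570·(1050 + n1)
(0.473 − 0.570)·n1 = 0.570×1050 − 834.75 = -236.25
n1 = -236.25 / -0.097 = 2435.6 kg/h

2436 kg/h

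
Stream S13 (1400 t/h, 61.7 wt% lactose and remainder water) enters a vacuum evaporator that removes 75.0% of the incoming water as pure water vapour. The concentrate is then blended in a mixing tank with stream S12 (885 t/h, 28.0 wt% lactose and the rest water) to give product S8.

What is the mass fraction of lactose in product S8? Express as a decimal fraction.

0.5904

Vapour removed = 0.750×0.383×1400 = 402.15 t/h; concentrate = 997.85 t/h.
lactose reaching the mixer = 863.8 (from concentrate) + 885×0.280 = 1111.6 t/h.
Product flow = 997.85 + 885 = 1882.8 t/h; lactose fraction = 0.5904.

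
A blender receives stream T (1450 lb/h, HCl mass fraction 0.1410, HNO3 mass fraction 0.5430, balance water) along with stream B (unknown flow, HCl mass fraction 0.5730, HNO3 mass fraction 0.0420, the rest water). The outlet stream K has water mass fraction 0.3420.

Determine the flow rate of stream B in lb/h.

876.7 lb/h

Let B be the unknown flow. Total out = 1450 + B.
water balance: 458.2 + 0.385·B = 0.342·(1450 + B)
(0.385 − 0.342)·B = 0.342×1450 − 458.2 = 37.7
B = 37.7 / 0.043 = 876.74 lb/h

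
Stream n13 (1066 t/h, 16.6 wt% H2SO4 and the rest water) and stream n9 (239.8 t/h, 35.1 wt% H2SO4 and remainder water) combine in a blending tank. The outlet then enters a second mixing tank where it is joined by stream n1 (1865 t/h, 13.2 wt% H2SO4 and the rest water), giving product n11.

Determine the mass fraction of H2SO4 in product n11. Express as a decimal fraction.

0.1600

Overall, product flow = 3170.8 t/h.
H2SO4 in = 1066×0.166 + 239.8×0.351 + 1865×0.132 = 507.31 t/h.
H2SO4 fraction in n11 = 0.1600.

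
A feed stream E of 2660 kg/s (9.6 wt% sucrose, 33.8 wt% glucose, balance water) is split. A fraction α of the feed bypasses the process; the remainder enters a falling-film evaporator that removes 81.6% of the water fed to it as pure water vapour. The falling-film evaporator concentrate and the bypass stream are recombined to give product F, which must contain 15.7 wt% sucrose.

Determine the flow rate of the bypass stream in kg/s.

422.3 kg/s

All 2660×0.096 = 255.36 kg/s of sucrose reaches F, so F = 255.36/0.157 = 1626.5 kg/s and vapour = 1033.5 kg/s.
The evaporator receives (1−α)·2660 of feed at 0.566 water and removes 0.816 of that water:
0.816×0.566×(1−α)×2660 = 1033.5
(1−α) = 1033.5/1228.5 = 0.8412;  α = 0.1588.
Bypass flow = 0.1588×2660 = 422.28 kg/s.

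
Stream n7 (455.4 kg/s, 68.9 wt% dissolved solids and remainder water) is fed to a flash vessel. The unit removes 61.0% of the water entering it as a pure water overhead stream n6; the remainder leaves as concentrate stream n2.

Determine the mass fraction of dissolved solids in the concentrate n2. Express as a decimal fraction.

0.850

dissolved solids is not removed: 455.4×0.689 = 313.77 kg/s of dissolved solids enters n2.
water entering = 455.4×0.311 = 141.63 kg/s; overhead removed = 0.610×141.63 = 86.394 kg/s.
Concentrate = 455.4 − 86.394 = 369.01 kg/s.
Mass fraction = 313.77/369.01 = 0.850.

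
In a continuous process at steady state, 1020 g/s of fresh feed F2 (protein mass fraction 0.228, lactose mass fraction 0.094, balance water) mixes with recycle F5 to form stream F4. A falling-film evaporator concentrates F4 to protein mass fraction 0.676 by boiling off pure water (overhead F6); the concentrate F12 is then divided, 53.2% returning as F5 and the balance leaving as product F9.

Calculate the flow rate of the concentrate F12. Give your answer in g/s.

735.1 g/s

Overall protein balance (none leaves overhead): protein in fresh feed = protein in product, i.e. 1020×0.228 = (1−0.532)·F12·0.676.
F12 = 232.56/(0.676×0.468) = 735.09 g/s.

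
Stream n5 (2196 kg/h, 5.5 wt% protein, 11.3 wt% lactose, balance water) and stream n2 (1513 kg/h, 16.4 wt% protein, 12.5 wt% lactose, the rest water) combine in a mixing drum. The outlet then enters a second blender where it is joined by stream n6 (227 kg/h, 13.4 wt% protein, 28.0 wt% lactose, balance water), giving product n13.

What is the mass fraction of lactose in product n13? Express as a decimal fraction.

Overall, product flow = 3936 kg/h.
lactose in = 2196×0.113 + 1513×0.125 + 227×0.280 = 500.83 kg/h.
lactose fraction in n13 = 0.127.

0.127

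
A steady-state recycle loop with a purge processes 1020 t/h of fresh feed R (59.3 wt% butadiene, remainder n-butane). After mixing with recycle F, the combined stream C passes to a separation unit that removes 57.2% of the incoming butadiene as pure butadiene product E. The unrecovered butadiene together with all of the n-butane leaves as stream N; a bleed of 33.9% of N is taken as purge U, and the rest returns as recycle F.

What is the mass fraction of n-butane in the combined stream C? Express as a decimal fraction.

0.592

n-butane enters only via R and leaves only via the purge: 1020×0.407 = 0.339×(n-butane in N), and the separation unit passes all n-butane, so n-butane in C = n-butane in N = 1224.6 t/h.
butadiene in C: m_A = 1020×0.593 + (1−0.339)·(1−0.572)·m_A, so m_A = 604.86/0.7171 = 843.49 t/h.
C = 843.49 + 1224.6 = 2068.1 t/h.
n-butane fraction in C = 1224.6/2068.1 = 0.592.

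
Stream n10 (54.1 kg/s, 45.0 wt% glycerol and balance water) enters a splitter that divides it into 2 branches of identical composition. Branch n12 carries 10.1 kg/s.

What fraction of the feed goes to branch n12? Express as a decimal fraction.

Fraction to n12 = 10.1/54.1 = 0.1867.

0.187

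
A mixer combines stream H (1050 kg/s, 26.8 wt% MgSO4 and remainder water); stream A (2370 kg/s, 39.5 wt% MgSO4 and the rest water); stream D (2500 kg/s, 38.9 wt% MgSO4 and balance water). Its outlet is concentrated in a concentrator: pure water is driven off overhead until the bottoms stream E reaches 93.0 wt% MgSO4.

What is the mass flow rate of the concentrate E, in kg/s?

2355 kg/s

MgSO4 entering = 1050×0.268 + 2370×0.395 + 2500×0.389 = 2190.1 kg/s.
All MgSO4 reports to E, so E = 2190.1/0.930 = 2354.9 kg/s.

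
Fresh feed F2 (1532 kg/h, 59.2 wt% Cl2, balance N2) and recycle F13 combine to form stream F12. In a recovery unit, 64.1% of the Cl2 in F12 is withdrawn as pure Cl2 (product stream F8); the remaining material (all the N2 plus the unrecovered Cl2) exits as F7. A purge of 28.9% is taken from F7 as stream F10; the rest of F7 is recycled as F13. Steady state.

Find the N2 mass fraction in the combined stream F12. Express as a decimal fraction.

N2 enters only via F2 and leaves only via the purge: 1532×0.408 = 0.289×(N2 in F7), and the recovery unit passes all N2, so N2 in F12 = N2 in F7 = 2162.8 kg/h.
Cl2 in F12: m_A = 1532×0.592 + (1−0.289)·(1−0.641)·m_A, so m_A = 906.94/0.7448 = 1217.8 kg/h.
F12 = 1217.8 + 2162.8 = 3380.6 kg/h.
N2 fraction in F12 = 2162.8/3380.6 = 0.640.

0.640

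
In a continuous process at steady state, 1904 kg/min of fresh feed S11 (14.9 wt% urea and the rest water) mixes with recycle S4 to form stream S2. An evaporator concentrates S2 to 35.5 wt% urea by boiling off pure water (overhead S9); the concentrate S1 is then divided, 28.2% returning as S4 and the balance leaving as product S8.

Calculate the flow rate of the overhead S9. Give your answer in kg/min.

Overall urea balance (none leaves overhead): urea in fresh feed = urea in product, i.e. 1904×0.149 = (1−0.282)·S1·0.355.
S1 = 283.7/(0.355×0.718) = 1113 kg/min.
Recycle S4 = 0.282×1113 = 313.87 kg/min.
Combined feed S2 = 1904 + 313.87 = 2217.9 kg/min.
Overhead S9 = S2 − S1 = 2217.9 − 1113 = 1104.9 kg/min.

1105 kg/min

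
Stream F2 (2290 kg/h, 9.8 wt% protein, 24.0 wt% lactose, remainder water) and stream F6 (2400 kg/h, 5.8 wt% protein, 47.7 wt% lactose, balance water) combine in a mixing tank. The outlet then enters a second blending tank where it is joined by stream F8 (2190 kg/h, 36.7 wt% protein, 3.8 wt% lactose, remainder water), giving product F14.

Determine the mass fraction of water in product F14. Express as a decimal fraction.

0.5720

Overall, product flow = 6880 kg/h.
water in = 2290×0.662 + 2400×0.465 + 2190×0.595 = 3935 kg/h.
water fraction in F14 = 0.5720.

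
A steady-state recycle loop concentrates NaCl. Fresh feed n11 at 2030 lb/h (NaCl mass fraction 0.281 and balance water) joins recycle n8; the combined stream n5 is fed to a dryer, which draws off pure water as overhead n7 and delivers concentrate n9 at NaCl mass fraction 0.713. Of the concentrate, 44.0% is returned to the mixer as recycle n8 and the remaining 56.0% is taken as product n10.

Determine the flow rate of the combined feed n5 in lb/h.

Overall NaCl balance (none leaves overhead): NaCl in fresh feed = NaCl in product, i.e. 2030×0.281 = (1−0.440)·n9·0.713.
n9 = 570.43/(0.713×0.560) = 1428.6 lb/h.
Recycle n8 = 0.440×1428.6 = 628.6 lb/h.
Combined feed n5 = 2030 + 628.6 = 2658.6 lb/h.

2659 lb/h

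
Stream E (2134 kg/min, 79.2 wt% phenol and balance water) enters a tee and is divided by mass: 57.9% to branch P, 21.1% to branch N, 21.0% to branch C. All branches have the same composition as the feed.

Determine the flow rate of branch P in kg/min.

Branch P flow = 0.579×2134 = 1235.6 kg/min.

1236 kg/min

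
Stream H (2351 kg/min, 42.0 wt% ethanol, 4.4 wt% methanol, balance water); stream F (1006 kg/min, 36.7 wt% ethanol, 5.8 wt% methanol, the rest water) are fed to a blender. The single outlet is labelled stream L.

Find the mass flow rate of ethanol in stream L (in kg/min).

1357 kg/min

ethanol out = ethanol in = 2351×0.420 + 1006×0.367 = 1356.6 kg/min.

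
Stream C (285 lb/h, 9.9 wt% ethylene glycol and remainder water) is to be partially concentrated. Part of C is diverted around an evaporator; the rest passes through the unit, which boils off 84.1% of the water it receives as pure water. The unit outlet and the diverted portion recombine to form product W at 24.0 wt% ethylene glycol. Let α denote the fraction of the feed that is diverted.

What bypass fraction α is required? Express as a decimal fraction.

All 285×0.099 = 28.215 lb/h of ethylene glycol reaches W, so W = 28.215/0.240 = 117.56 lb/h and vapour = 167.44 lb/h.
The evaporator receives (1−α)·285 of feed at 0.901 water and removes 0.841 of that water:
0.841×0.901×(1−α)×285 = 167.44
(1−α) = 167.44/215.96 = 0.7753;  α = 0.2247.

0.225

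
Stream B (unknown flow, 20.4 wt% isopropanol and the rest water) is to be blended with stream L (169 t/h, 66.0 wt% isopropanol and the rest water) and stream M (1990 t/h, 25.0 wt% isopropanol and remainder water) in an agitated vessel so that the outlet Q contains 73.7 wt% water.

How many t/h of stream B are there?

698.7 t/h

Let B be the unknown flow. Total out = 2159 + B.
water balance: 1550 + 0.796·B = 0.737·(2159 + B)
(0.796 − 0.737)·B = 0.737×2159 − 1550 = 41.223
B = 41.223 / 0.059 = 698.69 t/h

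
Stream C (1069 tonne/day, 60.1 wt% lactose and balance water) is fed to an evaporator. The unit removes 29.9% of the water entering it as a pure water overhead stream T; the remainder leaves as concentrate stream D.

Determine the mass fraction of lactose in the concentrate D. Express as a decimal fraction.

0.682

lactose is not removed: 1069×0.601 = 642.47 tonne/day of lactose enters D.
water entering = 1069×0.399 = 426.53 tonne/day; overhead removed = 0.299×426.53 = 127.53 tonne/day.
Concentrate = 1069 − 127.53 = 941.47 tonne/day.
Mass fraction = 642.47/941.47 = 0.682.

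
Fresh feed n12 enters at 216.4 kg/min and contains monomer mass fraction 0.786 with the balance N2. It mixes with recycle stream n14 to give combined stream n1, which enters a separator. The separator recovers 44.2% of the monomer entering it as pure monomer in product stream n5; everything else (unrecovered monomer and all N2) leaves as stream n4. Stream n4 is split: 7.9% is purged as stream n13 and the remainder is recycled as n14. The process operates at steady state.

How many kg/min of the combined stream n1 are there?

936.1 kg/min

N2 enters only via n12 and leaves only via the purge: 216.4×0.214 = 0.079×(N2 in n4), and the separator passes all N2, so N2 in n1 = N2 in n4 = 586.2 kg/min.
monomer in n1: m_A = 216.4×0.786 + (1−0.079)·(1−0.442)·m_A, so m_A = 170.09/0.4861 = 349.92 kg/min.
n1 = 349.92 + 586.2 = 936.12 kg/min.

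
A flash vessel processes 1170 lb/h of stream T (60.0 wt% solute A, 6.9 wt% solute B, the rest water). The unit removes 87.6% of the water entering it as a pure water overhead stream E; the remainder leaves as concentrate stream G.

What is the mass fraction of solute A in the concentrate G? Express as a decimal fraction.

0.845

solute A is not removed: 1170×0.600 = 702 lb/h of solute A enters G.
water entering = 1170×0.331 = 387.27 lb/h; overhead removed = 0.876×387.27 = 339.25 lb/h.
Concentrate = 1170 − 339.25 = 830.75 lb/h.
Mass fraction = 702/830.75 = 0.845.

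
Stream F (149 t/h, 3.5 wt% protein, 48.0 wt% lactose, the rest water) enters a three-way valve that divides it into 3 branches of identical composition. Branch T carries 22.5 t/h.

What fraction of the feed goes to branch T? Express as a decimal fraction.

Fraction to T = 22.5/149 = 0.1510.

0.151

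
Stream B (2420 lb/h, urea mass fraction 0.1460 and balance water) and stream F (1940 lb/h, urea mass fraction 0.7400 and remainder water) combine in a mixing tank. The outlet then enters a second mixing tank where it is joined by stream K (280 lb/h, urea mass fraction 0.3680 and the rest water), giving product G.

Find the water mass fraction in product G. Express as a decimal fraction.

Overall, product flow = 4640 lb/h.
water in = 2420×0.854 + 1940×0.260 + 280×0.632 = 2748 lb/h.
water fraction in G = 0.5922.

0.5922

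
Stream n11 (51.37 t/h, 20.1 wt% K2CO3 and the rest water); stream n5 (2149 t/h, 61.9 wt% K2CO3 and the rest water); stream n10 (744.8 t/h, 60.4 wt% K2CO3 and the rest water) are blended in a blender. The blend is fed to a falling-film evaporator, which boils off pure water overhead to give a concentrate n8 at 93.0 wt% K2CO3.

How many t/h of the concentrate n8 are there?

K2CO3 entering = 51.37×0.201 + 2149×0.619 + 744.8×0.604 = 1790.4 t/h.
All K2CO3 reports to n8, so n8 = 1790.4/0.930 = 1925.2 t/h.

1925 t/h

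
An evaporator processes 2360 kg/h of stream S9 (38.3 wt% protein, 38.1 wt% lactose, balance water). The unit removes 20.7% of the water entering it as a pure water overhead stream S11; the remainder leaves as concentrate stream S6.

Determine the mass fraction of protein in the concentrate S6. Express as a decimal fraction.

protein is not removed: 2360×0.383 = 903.88 kg/h of protein enters S6.
water entering = 2360×0.236 = 556.96 kg/h; overhead removed = 0.207×556.96 = 115.29 kg/h.
Concentrate = 2360 − 115.29 = 2244.7 kg/h.
Mass fraction = 903.88/2244.7 = 0.403.

0.403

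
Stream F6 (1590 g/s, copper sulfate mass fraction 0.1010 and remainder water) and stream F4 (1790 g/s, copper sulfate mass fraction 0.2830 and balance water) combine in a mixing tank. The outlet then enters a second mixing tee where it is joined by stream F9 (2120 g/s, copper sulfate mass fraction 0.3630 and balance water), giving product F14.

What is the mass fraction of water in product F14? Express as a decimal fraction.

Overall, product flow = 5500 g/s.
water in = 1590×0.899 + 1790×0.717 + 2120×0.637 = 4063.3 g/s.
water fraction in F14 = 0.7388.

0.7388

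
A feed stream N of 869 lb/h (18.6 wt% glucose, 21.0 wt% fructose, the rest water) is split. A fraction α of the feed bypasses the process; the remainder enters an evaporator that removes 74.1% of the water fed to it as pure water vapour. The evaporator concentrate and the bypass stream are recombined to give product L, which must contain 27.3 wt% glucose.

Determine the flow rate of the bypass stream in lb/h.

All 869×0.186 = 161.63 lb/h of glucose reaches L, so L = 161.63/0.273 = 592.07 lb/h and vapour = 276.93 lb/h.
The evaporator receives (1−α)·869 of feed at 0.604 water and removes 0.741 of that water:
0.741×0.604×(1−α)×869 = 276.93
(1−α) = 276.93/388.93 = 0.7120;  α = 0.2880.
Bypass flow = 0.2880×869 = 250.24 lb/h.

250.2 lb/h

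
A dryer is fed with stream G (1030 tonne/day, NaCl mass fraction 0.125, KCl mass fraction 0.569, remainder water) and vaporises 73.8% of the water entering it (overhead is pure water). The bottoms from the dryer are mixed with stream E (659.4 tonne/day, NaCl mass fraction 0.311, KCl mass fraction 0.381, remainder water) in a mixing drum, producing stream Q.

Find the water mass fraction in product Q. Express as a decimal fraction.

0.196

Vapour removed = 0.738×0.306×1030 = 232.6 tonne/day; concentrate = 797.4 tonne/day.
water reaching the mixer = 82.577 (from concentrate) + 659.4×0.308 = 285.67 tonne/day.
Product flow = 797.4 + 659.4 = 1456.8 tonne/day; water fraction = 0.196.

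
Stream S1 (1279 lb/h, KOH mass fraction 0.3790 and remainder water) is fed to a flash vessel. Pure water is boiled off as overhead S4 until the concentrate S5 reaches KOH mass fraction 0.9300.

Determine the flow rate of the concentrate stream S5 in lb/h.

521.2 lb/h

KOH is conserved: 1279×0.379 = 484.74 lb/h all reports to the concentrate.
Concentrate = 484.74/(target fraction) = 521.23 lb/h.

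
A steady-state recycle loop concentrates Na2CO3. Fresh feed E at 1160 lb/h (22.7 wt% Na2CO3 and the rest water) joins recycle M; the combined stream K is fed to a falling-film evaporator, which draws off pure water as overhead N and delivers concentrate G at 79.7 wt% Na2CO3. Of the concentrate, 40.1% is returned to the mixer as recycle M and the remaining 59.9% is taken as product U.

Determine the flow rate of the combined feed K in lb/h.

Overall Na2CO3 balance (none leaves overhead): Na2CO3 in fresh feed = Na2CO3 in product, i.e. 1160×0.227 = (1−0.401)·G·0.797.
G = 263.32/(0.797×0.599) = 551.57 lb/h.
Recycle M = 0.401×551.57 = 221.18 lb/h.
Combined feed K = 1160 + 221.18 = 1381.2 lb/h.

1381 lb/h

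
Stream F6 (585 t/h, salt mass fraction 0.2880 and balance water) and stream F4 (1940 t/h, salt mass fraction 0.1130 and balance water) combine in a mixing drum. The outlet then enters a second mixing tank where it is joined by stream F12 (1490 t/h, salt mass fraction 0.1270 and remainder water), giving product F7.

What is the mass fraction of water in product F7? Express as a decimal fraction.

Overall, product flow = 4015 t/h.
water in = 585×0.712 + 1940×0.887 + 1490×0.873 = 3438.1 t/h.
water fraction in F7 = 0.8563.

0.8563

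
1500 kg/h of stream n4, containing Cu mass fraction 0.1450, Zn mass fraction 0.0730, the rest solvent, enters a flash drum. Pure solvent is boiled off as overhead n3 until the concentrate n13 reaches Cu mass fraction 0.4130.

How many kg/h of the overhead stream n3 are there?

973.4 kg/h

Cu is conserved: 1500×0.145 = 217.5 kg/h all reports to the concentrate.
Concentrate = 217.5/(target fraction) = 526.63 kg/h.
Overhead = 1500 − 526.63 = 973.37 kg/h.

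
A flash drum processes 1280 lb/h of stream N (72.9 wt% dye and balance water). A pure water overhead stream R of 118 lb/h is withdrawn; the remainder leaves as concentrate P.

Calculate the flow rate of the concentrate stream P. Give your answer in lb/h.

1162 lb/h

Concentrate = 1280 − 118 = 1162 lb/h.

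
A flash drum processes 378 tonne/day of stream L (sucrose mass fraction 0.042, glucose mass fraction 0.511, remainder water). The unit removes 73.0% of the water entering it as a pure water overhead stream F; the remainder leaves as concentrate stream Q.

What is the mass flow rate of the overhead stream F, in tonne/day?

water entering = 378×0.447 = 168.97 tonne/day; overhead removed = 0.730×168.97 = 123.35 tonne/day.

123.3 tonne/day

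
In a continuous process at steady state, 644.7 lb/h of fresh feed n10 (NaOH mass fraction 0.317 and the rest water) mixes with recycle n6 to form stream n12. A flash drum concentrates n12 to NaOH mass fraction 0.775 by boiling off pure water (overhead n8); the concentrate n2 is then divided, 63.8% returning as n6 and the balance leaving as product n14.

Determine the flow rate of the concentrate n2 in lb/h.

Overall NaOH balance (none leaves overhead): NaOH in fresh feed = NaOH in product, i.e. 644.7×0.317 = (1−0.638)·n2·0.775.
n2 = 204.37/(0.775×0.362) = 728.46 lb/h.

728.5 lb/h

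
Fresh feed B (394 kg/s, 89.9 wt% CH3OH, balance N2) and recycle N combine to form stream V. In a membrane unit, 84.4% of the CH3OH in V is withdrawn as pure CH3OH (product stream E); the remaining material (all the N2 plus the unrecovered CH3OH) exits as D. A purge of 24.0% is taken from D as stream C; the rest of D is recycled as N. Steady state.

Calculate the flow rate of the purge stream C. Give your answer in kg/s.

54.84 kg/s

N2 enters only via B and leaves only via the purge: 394×0.101 = 0.240×(N2 in D), and the membrane unit passes all N2, so N2 in V = N2 in D = 165.81 kg/s.
CH3OH in V: m_A = 394×0.899 + (1−0.240)·(1−0.844)·m_A, so m_A = 354.21/0.8814 = 401.85 kg/s.
D = (1−0.844)×401.85 + 165.81 = 228.5 kg/s.
Purge C = 0.240×228.5 = 54.839 kg/s.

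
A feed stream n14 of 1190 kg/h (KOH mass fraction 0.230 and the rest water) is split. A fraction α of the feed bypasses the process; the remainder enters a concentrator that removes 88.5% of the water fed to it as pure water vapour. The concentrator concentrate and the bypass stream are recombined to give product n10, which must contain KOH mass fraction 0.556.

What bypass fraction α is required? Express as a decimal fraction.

All 1190×0.230 = 273.7 kg/h of KOH reaches n10, so n10 = 273.7/0.556 = 492.27 kg/h and vapour = 697.73 kg/h.
The evaporator receives (1−α)·1190 of feed at 0.770 water and removes 0.885 of that water:
0.885×0.770×(1−α)×1190 = 697.73
(1−α) = 697.73/810.93 = 0.8604;  α = 0.1396.

0.140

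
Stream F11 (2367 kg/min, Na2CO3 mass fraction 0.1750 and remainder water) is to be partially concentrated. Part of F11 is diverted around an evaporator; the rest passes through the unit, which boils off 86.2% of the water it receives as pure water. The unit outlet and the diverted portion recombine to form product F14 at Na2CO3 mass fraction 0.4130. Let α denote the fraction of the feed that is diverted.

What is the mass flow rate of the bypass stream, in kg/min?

All 2367×0.175 = 414.22 kg/min of Na2CO3 reaches F14, so F14 = 414.22/0.413 = 1003 kg/min and vapour = 1364 kg/min.
The evaporator receives (1−α)·2367 of feed at 0.825 water and removes 0.862 of that water:
0.862×0.825×(1−α)×2367 = 1364
(1−α) = 1364/1683.3 = 0.8103;  α = 0.1897.
Bypass flow = 0.1897×2367 = 448.93 kg/min.

448.9 kg/min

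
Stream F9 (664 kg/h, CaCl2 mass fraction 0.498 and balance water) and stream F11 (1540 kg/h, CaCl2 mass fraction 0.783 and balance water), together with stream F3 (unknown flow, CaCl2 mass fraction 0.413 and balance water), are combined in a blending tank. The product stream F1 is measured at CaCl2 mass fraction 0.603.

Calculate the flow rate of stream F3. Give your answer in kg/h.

Let F3 be the unknown flow. Total out = 2204 + F3.
CaCl2 balance: 1536.5 + 0.413·F3 = 0.603·(2204 + F3)
(0.413 − 0.603)·F3 = 0.603×2204 − 1536.5 = -207.48
F3 = -207.48 / -0.190 = 1092 kg/h

1092 kg/h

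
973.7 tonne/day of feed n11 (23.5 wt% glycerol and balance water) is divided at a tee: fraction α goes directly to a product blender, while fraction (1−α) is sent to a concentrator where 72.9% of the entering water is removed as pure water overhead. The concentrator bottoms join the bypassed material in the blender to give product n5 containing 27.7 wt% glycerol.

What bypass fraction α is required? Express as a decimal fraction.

0.728

All 973.7×0.235 = 228.82 tonne/day of glycerol reaches n5, so n5 = 228.82/0.277 = 826.06 tonne/day and vapour = 147.64 tonne/day.
The evaporator receives (1−α)·973.7 of feed at 0.765 water and removes 0.729 of that water:
0.729×0.765×(1−α)×973.7 = 147.64
(1−α) = 147.64/543.02 = 0.2719;  α = 0.7281.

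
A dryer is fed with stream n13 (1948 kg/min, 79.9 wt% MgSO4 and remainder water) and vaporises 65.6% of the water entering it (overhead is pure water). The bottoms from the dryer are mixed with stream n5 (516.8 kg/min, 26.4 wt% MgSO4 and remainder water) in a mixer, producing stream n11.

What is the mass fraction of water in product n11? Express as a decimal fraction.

Vapour removed = 0.656×0.201×1948 = 256.86 kg/min; concentrate = 1691.1 kg/min.
water reaching the mixer = 134.69 (from concentrate) + 516.8×0.736 = 515.06 kg/min.
Product flow = 1691.1 + 516.8 = 2207.9 kg/min; water fraction = 0.2333.

0.2333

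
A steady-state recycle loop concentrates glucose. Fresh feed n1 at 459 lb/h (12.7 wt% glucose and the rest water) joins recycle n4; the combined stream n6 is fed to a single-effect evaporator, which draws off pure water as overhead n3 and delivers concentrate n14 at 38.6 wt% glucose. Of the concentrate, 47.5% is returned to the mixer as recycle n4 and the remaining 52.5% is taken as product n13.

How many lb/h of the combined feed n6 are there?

Overall glucose balance (none leaves overhead): glucose in fresh feed = glucose in product, i.e. 459×0.127 = (1−0.475)·n14·0.386.
n14 = 58.293/(0.386×0.525) = 287.65 lb/h.
Recycle n4 = 0.475×287.65 = 136.64 lb/h.
Combined feed n6 = 459 + 136.64 = 595.64 lb/h.

595.6 lb/h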